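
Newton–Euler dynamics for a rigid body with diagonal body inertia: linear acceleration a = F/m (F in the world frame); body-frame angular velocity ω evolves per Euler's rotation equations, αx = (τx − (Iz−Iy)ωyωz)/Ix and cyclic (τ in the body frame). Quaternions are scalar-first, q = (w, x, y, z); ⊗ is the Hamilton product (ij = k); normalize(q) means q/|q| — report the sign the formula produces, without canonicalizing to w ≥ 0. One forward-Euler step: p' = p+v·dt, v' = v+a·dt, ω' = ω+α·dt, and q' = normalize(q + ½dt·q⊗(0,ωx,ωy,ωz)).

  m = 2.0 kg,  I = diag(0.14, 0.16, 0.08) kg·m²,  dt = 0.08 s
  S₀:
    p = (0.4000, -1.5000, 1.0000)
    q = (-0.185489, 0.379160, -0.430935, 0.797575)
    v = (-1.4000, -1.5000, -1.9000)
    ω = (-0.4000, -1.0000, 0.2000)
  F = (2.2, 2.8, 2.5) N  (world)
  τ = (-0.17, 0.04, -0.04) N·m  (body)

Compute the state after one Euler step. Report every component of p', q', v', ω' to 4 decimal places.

ω×(Iω) gyroscopic = (0.0160, -0.0048, 0.0080)
(τ − ω×Iω)/I = (-1.3286, 0.2800, -0.6000)
new body rate ω' = (-0.5063, -0.9776, 0.1520)
q⊗(0,ω) = (-0.4387860, 0.7855836, -0.2093730, -0.5886318)
updated quaternion q' = (-0.2028, 0.4102, -0.4389, 0.7733)
p + v·dt = (0.2880, -1.6200, 0.8480)
v' = v + a·dt = (-1.3120, -1.3880, -1.8000)

p' = (0.2880, -1.6200, 0.8480)
q' = (-0.2028, 0.4102, -0.4389, 0.7733)
v' = (-1.3120, -1.3880, -1.8000)
ω' = (-0.5063, -0.9776, 0.1520)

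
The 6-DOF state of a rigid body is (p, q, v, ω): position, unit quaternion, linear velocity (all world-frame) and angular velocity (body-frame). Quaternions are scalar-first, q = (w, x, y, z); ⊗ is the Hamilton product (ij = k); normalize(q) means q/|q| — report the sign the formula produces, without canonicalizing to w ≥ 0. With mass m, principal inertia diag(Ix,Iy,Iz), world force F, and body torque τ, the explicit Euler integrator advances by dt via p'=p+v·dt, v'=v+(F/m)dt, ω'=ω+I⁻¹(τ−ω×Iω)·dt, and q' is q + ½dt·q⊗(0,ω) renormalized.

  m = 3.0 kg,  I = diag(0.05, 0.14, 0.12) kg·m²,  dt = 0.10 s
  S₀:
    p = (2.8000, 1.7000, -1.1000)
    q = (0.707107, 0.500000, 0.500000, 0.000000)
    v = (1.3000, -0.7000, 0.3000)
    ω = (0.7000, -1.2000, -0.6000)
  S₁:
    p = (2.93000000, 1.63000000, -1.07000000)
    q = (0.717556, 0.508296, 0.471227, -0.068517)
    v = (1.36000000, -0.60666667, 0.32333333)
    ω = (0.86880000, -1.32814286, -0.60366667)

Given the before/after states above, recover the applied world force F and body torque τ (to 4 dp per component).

F = (1.8000, 2.8000, 0.7000)
τ = (0.0700, -0.1500, -0.0800)

Δω = ω₁−ω₀ = (0.16880000, -0.12814286, -0.00366667)
gyro term ω₀×Iω₀ = (-0.0144, 0.0294, -0.0756)
τ = I·(Δω/dt) + ω₀×(Iω₀) = (0.0700, -0.1500, -0.0800)
velocity change Δv = (0.06000000, 0.09333333, 0.02333333)
F = m·Δv/dt = (1.8000, 2.8000, 0.7000)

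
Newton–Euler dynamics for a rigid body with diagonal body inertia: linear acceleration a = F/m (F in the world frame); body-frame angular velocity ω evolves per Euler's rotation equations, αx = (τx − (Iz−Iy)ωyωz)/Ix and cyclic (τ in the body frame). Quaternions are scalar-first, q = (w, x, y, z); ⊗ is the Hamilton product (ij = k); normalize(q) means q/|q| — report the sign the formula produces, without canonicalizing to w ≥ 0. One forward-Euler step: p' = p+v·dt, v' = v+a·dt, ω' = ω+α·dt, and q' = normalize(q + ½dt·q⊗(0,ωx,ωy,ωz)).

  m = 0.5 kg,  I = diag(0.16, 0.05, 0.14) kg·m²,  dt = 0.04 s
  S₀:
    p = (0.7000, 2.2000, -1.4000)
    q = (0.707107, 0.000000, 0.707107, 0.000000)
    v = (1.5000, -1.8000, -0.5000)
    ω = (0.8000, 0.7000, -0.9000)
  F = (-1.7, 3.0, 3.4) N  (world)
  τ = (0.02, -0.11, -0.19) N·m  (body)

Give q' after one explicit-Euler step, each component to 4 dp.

2q̇ = q⊗(0,ω) = (-0.4949749, -0.0707107, 0.4949749, -1.2020819)
q + ½dt·q⊗(0,ω), renormalized = (0.6969, -0.0014, 0.7167, -0.0240)

q' = (0.6969, -0.0014, 0.7167, -0.0240)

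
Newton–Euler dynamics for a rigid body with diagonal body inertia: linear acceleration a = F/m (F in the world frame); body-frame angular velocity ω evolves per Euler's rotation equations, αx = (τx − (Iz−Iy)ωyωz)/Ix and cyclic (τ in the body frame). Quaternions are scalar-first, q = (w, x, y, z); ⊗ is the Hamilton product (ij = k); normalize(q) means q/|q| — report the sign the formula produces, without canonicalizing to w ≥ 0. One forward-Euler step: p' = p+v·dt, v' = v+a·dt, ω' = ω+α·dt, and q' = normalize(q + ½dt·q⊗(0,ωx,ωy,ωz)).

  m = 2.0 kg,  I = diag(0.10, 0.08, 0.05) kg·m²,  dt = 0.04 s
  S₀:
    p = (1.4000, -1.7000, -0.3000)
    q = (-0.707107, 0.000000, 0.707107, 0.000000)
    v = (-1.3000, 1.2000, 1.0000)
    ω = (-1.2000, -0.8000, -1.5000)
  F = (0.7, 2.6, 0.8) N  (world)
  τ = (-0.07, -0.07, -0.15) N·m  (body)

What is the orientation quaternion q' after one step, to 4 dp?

q' = (-0.6952, -0.0042, 0.7178, 0.0382)

q⊗(0,ω) = (0.5656856, -0.2121321, 0.5656856, 1.9091889)
updated quaternion q' = (-0.6952, -0.0042, 0.7178, 0.0382)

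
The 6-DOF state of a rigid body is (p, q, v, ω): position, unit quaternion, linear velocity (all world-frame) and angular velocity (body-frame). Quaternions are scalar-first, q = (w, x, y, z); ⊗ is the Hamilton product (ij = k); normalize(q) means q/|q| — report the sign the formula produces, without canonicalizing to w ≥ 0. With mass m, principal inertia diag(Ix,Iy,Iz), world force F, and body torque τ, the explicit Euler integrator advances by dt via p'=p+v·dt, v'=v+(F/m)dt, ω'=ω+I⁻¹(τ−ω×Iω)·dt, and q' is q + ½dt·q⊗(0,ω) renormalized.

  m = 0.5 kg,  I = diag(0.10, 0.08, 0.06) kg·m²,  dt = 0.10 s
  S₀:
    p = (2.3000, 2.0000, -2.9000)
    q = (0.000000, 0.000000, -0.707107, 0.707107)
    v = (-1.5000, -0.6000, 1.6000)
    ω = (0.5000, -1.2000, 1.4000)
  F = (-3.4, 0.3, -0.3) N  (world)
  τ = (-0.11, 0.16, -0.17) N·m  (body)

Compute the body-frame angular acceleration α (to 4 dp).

α = (-1.4360, 1.6500, -3.0333)

gyro term ω×Iω = (0.0336, 0.0280, 0.0120)
(τ − ω×Iω)/I = (-1.4360, 1.6500, -3.0333)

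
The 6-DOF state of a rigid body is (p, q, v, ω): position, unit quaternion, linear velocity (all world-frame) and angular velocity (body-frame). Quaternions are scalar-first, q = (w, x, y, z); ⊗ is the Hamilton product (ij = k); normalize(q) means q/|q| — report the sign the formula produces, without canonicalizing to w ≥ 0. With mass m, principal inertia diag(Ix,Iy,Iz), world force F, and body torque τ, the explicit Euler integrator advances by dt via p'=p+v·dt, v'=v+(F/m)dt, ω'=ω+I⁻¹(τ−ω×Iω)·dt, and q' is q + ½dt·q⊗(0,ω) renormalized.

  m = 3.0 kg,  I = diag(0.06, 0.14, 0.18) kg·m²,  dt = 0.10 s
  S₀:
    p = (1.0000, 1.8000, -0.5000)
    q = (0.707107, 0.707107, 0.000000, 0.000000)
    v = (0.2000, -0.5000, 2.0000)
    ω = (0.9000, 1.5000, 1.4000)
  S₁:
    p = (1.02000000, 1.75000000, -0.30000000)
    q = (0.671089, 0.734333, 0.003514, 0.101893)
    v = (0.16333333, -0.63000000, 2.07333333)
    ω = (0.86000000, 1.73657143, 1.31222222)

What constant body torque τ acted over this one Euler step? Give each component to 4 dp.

τ = (0.0600, 0.1800, -0.0500)

rate change Δω = (-0.04000000, 0.23657143, -0.08777778)
ω₀×(Iω₀) = (0.0840, -0.1512, 0.1080)
τ = I·(Δω/dt) + ω₀×(Iω₀) = (0.0600, 0.1800, -0.0500)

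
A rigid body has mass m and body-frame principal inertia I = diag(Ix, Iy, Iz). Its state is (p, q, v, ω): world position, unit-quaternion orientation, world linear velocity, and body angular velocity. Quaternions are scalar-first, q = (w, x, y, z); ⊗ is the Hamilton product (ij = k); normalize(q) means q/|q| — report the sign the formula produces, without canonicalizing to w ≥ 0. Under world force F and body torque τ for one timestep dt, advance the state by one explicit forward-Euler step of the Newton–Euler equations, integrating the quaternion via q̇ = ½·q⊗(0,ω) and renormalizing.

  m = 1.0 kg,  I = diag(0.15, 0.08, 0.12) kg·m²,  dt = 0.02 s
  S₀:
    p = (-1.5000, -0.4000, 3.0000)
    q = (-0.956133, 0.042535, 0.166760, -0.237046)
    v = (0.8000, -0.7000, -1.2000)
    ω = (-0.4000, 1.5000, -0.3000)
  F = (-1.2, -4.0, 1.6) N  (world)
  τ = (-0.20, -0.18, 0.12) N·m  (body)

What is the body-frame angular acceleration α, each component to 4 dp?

gyro term ω×Iω = (-0.0180, 0.0036, 0.0420)
angular accel α = (-1.2133, -2.2950, 0.6500)

α = (-1.2133, -2.2950, 0.6500)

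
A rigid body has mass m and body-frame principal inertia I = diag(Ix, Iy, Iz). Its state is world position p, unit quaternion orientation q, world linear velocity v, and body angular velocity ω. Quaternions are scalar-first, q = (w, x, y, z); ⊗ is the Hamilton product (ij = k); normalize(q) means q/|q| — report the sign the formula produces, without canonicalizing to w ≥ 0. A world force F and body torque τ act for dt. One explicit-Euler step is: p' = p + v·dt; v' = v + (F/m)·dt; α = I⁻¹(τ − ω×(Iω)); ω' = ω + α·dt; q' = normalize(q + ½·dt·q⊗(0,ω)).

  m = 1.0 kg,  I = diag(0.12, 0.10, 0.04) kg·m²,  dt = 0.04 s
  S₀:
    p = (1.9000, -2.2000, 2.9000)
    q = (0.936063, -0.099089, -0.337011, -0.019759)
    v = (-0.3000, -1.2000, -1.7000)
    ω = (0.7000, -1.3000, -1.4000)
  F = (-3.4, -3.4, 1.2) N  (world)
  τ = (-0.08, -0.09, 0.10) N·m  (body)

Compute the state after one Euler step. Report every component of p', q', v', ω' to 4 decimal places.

p' = (1.8880, -2.2480, 2.8320)
q' = (0.9274, -0.0770, -0.3641, -0.0386)
v' = (-0.4360, -1.3360, -1.6520)
ω' = (0.7097, -1.3046, -1.3182)

precession coupling ω×(Iω) = (-0.1092, -0.0784, 0.0182)
α = I⁻¹(τ − ω×Iω) = (0.2433, -0.1160, 2.0450)
ω' = ω + α·dt = (0.7097, -1.3046, -1.3182)
2q̇ = q⊗(0,ω) = (-0.3964146, 1.1013728, -1.3694378, -0.9457648)
updated quaternion q' = (0.9274, -0.0770, -0.3641, -0.0386)
a = F/m = (-3.4000, -3.4000, 1.2000)
new position p' = (1.8880, -2.2480, 2.8320)
v + (F/m)dt = (-0.4360, -1.3360, -1.6520)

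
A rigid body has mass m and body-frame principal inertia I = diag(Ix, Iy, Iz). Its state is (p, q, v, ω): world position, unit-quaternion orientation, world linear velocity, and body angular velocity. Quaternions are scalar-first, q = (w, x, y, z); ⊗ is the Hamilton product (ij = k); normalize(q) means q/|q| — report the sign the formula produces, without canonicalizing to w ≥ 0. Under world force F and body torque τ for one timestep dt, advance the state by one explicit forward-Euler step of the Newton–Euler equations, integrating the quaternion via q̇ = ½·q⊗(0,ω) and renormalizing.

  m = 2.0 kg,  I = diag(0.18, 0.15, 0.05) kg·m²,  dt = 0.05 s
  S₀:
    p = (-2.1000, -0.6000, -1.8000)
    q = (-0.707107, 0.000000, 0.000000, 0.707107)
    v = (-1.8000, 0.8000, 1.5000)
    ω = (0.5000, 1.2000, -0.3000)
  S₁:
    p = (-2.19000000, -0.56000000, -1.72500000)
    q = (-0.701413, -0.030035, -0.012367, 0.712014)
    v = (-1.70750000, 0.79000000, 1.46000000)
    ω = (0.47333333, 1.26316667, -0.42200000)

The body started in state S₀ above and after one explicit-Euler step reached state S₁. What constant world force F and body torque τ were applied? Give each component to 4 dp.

velocity change Δv = (0.09250000, -0.01000000, -0.04000000)
applied force F = (3.7000, -0.4000, -1.6000)
rate change Δω = (-0.02666667, 0.06316667, -0.12200000)
τ = I·(Δω/dt) + ω₀×(Iω₀) = (-0.0600, 0.1700, -0.1400)

F = (3.7000, -0.4000, -1.6000)
τ = (-0.0600, 0.1700, -0.1400)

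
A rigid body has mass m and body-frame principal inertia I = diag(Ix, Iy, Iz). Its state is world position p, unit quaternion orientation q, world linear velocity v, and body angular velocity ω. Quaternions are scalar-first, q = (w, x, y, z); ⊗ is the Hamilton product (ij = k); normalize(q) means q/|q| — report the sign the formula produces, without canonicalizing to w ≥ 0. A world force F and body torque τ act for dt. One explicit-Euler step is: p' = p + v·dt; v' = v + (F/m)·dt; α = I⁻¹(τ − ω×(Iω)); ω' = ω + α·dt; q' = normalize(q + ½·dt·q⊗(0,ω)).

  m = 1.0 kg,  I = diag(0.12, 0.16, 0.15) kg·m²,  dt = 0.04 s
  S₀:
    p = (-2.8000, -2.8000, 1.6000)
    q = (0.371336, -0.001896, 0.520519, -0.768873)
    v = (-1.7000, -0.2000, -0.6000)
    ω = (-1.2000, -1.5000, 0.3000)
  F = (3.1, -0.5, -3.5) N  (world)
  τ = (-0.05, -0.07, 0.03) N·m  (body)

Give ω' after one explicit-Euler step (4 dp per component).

ω' = (-1.2182, -1.5202, 0.2888)

ω×(Iω) gyroscopic = (0.0045, 0.0108, 0.0720)
(τ − ω×Iω)/I = (-0.4542, -0.5050, -0.2800)
ω + α·dt = (-1.2182, -1.5202, 0.2888)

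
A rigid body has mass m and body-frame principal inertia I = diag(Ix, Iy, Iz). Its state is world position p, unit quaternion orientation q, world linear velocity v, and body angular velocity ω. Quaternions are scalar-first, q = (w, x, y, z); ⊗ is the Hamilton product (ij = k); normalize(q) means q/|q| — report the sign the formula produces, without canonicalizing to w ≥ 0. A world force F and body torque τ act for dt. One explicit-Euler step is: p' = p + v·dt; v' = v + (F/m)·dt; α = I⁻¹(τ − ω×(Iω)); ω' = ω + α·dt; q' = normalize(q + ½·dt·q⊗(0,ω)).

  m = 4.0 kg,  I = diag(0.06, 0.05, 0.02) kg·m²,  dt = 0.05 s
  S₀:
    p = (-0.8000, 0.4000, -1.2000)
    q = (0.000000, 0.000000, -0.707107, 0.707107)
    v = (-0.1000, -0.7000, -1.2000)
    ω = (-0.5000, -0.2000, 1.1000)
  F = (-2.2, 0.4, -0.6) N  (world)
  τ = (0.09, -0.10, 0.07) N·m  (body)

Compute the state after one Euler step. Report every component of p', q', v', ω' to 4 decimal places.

ω×(Iω) gyroscopic = (0.0066, -0.0220, -0.0010)
angular accel α = (1.3900, -1.5600, 3.5500)
ω' = ω + α·dt = (-0.4305, -0.2780, 1.2775)
q⊗(0,ω) = (-0.9192391, -0.6363963, -0.3535535, -0.3535535)
q + ½dt·q⊗(0,ω), renormalized = (-0.0230, -0.0159, -0.7156, 0.6979)
a = (-0.5500, 0.1000, -0.1500)
new position p' = (-0.8050, 0.3650, -1.2600)
v + (F/m)dt = (-0.1275, -0.6950, -1.2075)

p' = (-0.8050, 0.3650, -1.2600)
q' = (-0.0230, -0.0159, -0.7156, 0.6979)
v' = (-0.1275, -0.6950, -1.2075)
ω' = (-0.4305, -0.2780, 1.2775)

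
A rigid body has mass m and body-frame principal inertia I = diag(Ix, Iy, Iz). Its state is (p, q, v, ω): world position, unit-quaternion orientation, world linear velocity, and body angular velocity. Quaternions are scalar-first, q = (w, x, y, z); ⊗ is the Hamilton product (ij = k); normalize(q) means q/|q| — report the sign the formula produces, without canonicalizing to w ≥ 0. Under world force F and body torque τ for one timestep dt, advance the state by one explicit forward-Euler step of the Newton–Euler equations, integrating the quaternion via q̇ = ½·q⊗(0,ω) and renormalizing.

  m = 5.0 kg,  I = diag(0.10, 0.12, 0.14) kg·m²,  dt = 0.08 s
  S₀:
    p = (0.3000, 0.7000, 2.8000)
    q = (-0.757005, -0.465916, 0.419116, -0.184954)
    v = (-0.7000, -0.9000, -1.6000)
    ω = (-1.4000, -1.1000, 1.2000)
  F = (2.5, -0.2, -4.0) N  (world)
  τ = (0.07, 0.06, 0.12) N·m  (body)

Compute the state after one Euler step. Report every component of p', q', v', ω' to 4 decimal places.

precession coupling ω×(Iω) = (-0.0264, 0.0672, 0.0308)
angular accel α = (0.9640, -0.0600, 0.6371)
ω + α·dt = (-1.3229, -1.1048, 1.2510)
Hamilton product q⊗(0,ω) = (0.0306900, 1.3592968, 1.6507403, 0.1908640)
updated quaternion q' = (-0.7530, -0.4100, 0.4834, -0.1767)
a = F/m = (0.5000, -0.0400, -0.8000)
new position p' = (0.2440, 0.6280, 2.6720)
new velocity v' = (-0.6600, -0.9032, -1.6640)

p' = (0.2440, 0.6280, 2.6720)
q' = (-0.7530, -0.4100, 0.4834, -0.1767)
v' = (-0.6600, -0.9032, -1.6640)
ω' = (-1.3229, -1.1048, 1.2510)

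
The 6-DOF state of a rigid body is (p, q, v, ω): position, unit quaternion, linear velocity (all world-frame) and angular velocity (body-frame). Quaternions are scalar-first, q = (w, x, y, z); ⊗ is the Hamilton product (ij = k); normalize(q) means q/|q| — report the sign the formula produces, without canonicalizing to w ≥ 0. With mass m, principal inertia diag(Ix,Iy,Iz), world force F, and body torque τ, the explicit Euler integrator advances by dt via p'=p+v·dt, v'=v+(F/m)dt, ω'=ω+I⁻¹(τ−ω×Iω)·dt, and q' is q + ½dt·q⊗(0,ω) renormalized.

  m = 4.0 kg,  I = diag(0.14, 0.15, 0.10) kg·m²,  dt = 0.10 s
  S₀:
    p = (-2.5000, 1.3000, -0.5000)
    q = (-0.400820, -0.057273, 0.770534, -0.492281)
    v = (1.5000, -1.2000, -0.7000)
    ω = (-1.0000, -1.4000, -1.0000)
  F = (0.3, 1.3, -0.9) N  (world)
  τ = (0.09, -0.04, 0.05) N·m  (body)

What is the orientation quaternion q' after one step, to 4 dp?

Hamilton product q⊗(0,ω) = (0.5291936, -1.0589074, 0.9961560, 1.2515362)
updated quaternion q' = (-0.3725, -0.1097, 0.8163, -0.4276)

q' = (-0.3725, -0.1097, 0.8163, -0.4276)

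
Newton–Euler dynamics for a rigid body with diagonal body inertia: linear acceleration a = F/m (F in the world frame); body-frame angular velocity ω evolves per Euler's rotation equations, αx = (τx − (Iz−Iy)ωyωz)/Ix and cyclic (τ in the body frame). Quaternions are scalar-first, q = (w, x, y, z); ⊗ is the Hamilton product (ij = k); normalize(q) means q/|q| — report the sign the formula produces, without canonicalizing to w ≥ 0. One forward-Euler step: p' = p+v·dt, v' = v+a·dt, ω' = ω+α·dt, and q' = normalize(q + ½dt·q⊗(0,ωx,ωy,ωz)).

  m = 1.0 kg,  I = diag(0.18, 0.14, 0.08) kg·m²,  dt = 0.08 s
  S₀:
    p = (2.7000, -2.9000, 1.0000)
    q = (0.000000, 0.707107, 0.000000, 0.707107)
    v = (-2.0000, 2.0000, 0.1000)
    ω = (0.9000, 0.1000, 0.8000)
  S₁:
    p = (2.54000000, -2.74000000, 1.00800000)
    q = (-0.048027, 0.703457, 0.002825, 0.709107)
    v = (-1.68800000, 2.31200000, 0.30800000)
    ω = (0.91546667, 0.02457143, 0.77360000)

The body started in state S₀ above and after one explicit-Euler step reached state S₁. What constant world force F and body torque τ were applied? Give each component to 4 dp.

Δv = v₁−v₀ = (0.31200000, 0.31200000, 0.20800000)
applied force F = (3.9000, 3.9000, 2.6000)
Δω = ω₁−ω₀ = (0.01546667, -0.07542857, -0.02640000)
gyro term ω₀×Iω₀ = (-0.0048, 0.0720, -0.0036)
τ = I·(Δω/dt) + ω₀×(Iω₀) = (0.0300, -0.0600, -0.0300)

F = (3.9000, 3.9000, 2.6000)
τ = (0.0300, -0.0600, -0.0300)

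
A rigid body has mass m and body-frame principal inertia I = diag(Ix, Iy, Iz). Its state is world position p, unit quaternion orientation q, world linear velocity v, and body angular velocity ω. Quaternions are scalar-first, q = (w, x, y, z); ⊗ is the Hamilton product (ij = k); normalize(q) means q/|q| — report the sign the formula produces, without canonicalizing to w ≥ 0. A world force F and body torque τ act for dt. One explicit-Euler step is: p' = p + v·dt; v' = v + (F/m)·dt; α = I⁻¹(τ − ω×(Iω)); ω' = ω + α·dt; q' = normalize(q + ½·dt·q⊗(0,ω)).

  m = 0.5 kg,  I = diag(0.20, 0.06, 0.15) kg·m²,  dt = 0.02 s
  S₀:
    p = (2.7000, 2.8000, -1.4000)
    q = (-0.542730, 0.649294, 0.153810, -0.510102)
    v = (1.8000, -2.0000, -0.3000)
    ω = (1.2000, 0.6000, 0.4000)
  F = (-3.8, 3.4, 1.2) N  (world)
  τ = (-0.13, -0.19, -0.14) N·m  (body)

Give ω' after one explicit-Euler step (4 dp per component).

ω' = (1.1848, 0.5287, 0.3948)

(τ − ω×Iω)/I = (-0.7580, -3.5667, -0.2613)
new body rate ω' = (1.1848, 0.5287, 0.3948)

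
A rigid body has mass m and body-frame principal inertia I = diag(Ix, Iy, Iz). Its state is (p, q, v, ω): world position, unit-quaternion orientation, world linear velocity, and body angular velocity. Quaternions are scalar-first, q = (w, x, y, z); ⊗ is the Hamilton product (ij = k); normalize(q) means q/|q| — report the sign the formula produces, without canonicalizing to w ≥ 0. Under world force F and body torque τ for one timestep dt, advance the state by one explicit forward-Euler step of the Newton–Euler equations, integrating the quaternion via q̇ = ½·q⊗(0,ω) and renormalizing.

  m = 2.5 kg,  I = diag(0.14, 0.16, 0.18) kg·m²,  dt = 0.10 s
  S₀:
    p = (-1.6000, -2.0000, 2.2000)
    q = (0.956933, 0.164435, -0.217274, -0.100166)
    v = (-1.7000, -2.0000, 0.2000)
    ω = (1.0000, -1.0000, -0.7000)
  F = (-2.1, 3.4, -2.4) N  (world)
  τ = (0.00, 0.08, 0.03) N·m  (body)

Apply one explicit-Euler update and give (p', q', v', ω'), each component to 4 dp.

a = (-0.8400, 1.3600, -0.9600)
p' = p + v·dt = (-1.7700, -2.2000, 2.2200)
v' = v + a·dt = (-1.7840, -1.8640, 0.1040)
angular accel α = (-0.1000, 0.3250, 0.2778)
new body rate ω' = (0.9900, -0.9675, -0.6722)
2q̇ = q⊗(0,ω) = (-0.4518252, 1.0088588, -0.9419945, -0.6170141)
q' = normalize(q + ½dt·q⊗(0,ω)) = (0.9314, 0.2142, -0.2636, -0.1306)

p' = (-1.7700, -2.2000, 2.2200)
q' = (0.9314, 0.2142, -0.2636, -0.1306)
v' = (-1.7840, -1.8640, 0.1040)
ω' = (0.9900, -0.9675, -0.6722)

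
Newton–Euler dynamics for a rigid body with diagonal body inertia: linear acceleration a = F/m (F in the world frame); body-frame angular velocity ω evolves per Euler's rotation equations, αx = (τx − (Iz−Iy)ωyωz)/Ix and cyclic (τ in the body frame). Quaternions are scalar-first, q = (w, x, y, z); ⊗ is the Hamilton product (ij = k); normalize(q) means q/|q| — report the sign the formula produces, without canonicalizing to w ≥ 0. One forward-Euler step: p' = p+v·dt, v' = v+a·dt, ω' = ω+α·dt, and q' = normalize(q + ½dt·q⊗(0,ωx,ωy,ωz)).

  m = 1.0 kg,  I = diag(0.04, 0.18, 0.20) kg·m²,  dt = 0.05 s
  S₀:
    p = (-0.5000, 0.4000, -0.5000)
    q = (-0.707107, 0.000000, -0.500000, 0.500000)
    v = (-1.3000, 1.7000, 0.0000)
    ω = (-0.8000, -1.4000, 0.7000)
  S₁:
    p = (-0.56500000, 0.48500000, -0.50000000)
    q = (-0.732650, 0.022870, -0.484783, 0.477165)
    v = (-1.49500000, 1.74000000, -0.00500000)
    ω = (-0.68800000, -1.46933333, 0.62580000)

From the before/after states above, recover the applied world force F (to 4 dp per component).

F = (-3.9000, 0.8000, -0.1000)

Δv = v₁−v₀ = (-0.19500000, 0.04000000, -0.00500000)
m·(v₁−v₀)/dt = (-3.9000, 0.8000, -0.1000)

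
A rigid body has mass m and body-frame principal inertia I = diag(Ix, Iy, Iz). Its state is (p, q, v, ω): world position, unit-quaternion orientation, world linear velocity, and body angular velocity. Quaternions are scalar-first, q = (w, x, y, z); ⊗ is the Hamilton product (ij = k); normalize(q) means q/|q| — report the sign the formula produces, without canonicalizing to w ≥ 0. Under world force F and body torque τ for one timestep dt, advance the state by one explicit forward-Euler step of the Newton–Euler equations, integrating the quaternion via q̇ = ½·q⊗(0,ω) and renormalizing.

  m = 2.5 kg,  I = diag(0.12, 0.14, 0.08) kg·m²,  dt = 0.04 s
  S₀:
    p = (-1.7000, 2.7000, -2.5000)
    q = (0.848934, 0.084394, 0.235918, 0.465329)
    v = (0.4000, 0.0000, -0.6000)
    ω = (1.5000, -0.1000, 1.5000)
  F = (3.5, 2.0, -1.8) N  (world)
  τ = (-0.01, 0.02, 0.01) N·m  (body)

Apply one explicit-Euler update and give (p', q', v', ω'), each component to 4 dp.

p' = p + v·dt = (-1.6840, 2.7000, -2.5240)
v + (F/m)dt = (0.4560, 0.0320, -0.6288)
precession coupling ω×(Iω) = (0.0090, 0.0900, -0.0030)
α = I⁻¹(τ − ω×Iω) = (-0.1583, -0.5000, 0.1625)
ω' = ω + α·dt = (1.4937, -0.1200, 1.5065)
q⊗(0,ω) = (-0.8009927, 1.6738109, 0.4865091, 0.9110846)
updated quaternion q' = (0.8322, 0.1178, 0.2454, 0.4831)

p' = (-1.6840, 2.7000, -2.5240)
q' = (0.8322, 0.1178, 0.2454, 0.4831)
v' = (0.4560, 0.0320, -0.6288)
ω' = (1.4937, -0.1200, 1.5065)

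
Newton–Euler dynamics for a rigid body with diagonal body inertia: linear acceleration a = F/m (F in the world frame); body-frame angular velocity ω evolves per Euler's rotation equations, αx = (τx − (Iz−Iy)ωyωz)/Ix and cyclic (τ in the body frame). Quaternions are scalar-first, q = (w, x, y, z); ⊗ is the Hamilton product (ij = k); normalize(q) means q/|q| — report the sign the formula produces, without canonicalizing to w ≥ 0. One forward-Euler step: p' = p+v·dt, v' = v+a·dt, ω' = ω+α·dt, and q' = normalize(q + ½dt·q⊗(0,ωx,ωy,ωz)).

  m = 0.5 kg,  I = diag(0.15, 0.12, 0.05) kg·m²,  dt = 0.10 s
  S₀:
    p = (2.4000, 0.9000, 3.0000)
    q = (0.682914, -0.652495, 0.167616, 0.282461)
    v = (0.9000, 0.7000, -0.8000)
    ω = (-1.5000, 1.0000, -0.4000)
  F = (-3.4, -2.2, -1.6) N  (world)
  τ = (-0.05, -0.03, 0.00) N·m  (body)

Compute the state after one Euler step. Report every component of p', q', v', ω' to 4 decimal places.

(τ − ω×Iω)/I = (-0.5200, -0.7500, -0.9000)
new body rate ω' = (-1.5520, 0.9250, -0.4900)
2q̇ = q⊗(0,ω) = (-1.0333741, -1.3738784, -0.0017755, -0.6742366)
q + ½dt·q⊗(0,ω), renormalized = (0.6286, -0.7181, 0.1668, 0.2477)
p' = p + v·dt = (2.4900, 0.9700, 2.9200)
new velocity v' = (0.2200, 0.2600, -1.1200)

p' = (2.4900, 0.9700, 2.9200)
q' = (0.6286, -0.7181, 0.1668, 0.2477)
v' = (0.2200, 0.2600, -1.1200)
ω' = (-1.5520, 0.9250, -0.4900)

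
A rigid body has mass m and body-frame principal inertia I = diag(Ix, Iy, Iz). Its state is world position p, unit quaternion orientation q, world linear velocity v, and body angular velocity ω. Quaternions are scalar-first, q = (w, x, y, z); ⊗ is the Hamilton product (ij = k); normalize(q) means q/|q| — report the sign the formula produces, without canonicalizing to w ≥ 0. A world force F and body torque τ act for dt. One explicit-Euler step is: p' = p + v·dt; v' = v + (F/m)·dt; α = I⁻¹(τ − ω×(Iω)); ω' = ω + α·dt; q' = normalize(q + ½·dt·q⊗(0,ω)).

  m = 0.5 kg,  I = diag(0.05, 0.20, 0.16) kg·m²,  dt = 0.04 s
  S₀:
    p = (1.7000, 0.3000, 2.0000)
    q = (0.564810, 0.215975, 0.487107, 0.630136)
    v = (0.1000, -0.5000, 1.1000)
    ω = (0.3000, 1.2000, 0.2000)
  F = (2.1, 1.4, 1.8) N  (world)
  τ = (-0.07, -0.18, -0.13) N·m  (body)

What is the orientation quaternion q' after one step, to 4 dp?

2q̇ = q⊗(0,ω) = (-0.7753481, -0.4892988, 0.8236178, 0.2259999)
q + ½dt·q⊗(0,ω), renormalized = (0.5491, 0.2061, 0.5034, 0.6345)

q' = (0.5491, 0.2061, 0.5034, 0.6345)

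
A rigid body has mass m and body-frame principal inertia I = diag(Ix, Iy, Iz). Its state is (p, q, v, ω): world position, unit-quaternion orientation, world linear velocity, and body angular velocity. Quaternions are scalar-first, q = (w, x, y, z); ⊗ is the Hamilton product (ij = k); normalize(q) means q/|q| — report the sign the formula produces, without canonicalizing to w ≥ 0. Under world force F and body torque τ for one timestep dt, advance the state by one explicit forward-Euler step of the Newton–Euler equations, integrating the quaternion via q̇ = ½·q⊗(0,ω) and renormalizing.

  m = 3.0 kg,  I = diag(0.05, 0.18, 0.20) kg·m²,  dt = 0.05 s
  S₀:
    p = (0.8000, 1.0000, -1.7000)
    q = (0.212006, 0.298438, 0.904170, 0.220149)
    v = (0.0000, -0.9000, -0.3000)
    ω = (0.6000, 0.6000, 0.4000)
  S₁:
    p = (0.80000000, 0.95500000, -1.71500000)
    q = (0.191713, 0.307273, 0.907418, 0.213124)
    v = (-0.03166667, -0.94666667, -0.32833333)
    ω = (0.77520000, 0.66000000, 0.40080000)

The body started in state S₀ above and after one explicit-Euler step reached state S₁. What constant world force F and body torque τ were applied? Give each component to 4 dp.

F = (-1.9000, -2.8000, -1.7000)
τ = (0.1800, 0.1800, 0.0500)

v₁ − v₀ = (-0.03166667, -0.04666667, -0.02833333)
m·(v₁−v₀)/dt = (-1.9000, -2.8000, -1.7000)
Δω = ω₁−ω₀ = (0.17520000, 0.06000000, 0.00080000)
I·α + gyro = (0.1800, 0.1800, 0.0500)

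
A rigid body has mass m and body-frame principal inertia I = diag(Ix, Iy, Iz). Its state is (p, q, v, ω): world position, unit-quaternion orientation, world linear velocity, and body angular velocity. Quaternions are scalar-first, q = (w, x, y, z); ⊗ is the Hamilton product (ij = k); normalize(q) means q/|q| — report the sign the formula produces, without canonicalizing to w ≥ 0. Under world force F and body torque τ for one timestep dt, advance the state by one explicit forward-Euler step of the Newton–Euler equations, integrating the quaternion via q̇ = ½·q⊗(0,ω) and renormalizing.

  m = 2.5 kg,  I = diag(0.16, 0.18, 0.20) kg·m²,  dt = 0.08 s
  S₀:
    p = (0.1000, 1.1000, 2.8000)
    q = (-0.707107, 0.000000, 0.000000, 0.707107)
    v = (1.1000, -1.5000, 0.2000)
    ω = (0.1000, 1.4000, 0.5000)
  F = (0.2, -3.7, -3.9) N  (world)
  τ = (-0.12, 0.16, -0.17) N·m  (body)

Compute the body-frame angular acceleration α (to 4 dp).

gyro term ω×Iω = (0.0140, -0.0020, 0.0028)
angular accel α = (-0.8375, 0.9000, -0.8640)

α = (-0.8375, 0.9000, -0.8640)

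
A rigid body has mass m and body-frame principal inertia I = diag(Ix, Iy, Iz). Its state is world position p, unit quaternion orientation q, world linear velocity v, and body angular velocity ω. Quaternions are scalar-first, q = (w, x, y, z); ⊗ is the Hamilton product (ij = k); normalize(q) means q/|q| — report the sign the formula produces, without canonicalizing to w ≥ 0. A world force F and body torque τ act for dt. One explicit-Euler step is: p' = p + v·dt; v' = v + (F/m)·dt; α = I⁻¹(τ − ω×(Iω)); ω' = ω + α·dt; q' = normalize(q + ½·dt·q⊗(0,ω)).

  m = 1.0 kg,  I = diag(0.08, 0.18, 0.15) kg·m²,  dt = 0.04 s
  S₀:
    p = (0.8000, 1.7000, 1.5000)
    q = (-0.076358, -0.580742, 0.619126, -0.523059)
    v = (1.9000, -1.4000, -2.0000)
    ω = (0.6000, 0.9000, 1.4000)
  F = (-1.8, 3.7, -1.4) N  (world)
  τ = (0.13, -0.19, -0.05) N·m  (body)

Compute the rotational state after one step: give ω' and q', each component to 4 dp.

α = I⁻¹(τ − ω×Iω) = (2.0975, -0.7289, -0.6933)
new body rate ω' = (0.6839, 0.8708, 1.3723)
q⊗(0,ω) = (0.5235144, 1.2917147, 0.4304812, -1.0010446)
q' = normalize(q + ½dt·q⊗(0,ω)) = (-0.0658, -0.5546, 0.6273, -0.5427)

ω' = (0.6839, 0.8708, 1.3723)
q' = (-0.0658, -0.5546, 0.6273, -0.5427)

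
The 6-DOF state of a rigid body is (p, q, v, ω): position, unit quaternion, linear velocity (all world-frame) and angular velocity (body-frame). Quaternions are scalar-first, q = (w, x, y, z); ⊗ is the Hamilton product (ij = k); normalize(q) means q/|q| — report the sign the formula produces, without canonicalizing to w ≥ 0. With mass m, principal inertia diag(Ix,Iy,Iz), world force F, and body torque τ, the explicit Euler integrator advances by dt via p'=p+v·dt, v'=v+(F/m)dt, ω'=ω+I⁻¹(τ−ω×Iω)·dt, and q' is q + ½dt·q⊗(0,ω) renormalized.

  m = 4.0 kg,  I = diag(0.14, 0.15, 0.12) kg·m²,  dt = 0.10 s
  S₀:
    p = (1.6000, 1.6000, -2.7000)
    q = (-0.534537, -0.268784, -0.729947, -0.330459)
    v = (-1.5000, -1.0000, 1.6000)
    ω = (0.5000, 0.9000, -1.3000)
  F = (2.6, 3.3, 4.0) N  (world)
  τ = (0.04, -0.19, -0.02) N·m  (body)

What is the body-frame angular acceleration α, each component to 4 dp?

gyro term ω×Iω = (0.0351, -0.0130, 0.0045)
(τ − ω×Iω)/I = (0.0350, -1.1800, -0.2042)

α = (0.0350, -1.1800, -0.2042)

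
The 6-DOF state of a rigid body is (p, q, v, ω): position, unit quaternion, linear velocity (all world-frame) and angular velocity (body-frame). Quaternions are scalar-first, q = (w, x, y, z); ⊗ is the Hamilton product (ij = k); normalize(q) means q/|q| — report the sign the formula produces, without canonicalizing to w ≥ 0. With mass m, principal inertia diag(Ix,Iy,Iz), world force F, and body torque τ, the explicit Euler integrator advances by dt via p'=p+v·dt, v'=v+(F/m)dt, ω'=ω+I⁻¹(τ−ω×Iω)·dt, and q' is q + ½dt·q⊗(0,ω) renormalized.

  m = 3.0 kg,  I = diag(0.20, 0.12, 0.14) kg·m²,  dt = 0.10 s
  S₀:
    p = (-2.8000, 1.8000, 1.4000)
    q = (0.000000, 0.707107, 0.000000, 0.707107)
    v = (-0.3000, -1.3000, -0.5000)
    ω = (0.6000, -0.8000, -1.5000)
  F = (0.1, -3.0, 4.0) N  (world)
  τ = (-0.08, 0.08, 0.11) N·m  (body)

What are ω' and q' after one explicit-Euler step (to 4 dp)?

gyro term ω×Iω = (0.0240, -0.0540, 0.0384)
α = I⁻¹(τ − ω×Iω) = (-0.5200, 1.1167, 0.5114)
ω' = ω + α·dt = (0.5480, -0.6883, -1.4489)
2q̇ = q⊗(0,ω) = (0.6363963, 0.5656856, 1.4849247, -0.5656856)
updated quaternion q' = (0.0317, 0.7324, 0.0739, 0.6761)

ω' = (0.5480, -0.6883, -1.4489)
q' = (0.0317, 0.7324, 0.0739, 0.6761)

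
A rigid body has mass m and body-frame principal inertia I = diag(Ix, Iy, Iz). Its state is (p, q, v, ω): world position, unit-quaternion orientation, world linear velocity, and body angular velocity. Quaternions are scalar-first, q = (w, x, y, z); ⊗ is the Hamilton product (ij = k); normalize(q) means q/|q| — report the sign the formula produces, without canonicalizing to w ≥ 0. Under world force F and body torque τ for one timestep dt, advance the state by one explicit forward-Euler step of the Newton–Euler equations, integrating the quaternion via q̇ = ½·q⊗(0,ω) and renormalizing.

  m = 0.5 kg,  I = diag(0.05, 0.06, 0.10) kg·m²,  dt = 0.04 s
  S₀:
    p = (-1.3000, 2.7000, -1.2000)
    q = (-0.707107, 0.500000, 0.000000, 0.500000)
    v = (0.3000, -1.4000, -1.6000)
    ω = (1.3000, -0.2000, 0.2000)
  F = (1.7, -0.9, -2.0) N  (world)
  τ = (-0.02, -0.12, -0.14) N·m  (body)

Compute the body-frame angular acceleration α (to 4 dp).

precession coupling ω×(Iω) = (-0.0016, -0.0130, -0.0026)
α = I⁻¹(τ − ω×Iω) = (-0.3680, -1.7833, -1.3740)

α = (-0.3680, -1.7833, -1.3740)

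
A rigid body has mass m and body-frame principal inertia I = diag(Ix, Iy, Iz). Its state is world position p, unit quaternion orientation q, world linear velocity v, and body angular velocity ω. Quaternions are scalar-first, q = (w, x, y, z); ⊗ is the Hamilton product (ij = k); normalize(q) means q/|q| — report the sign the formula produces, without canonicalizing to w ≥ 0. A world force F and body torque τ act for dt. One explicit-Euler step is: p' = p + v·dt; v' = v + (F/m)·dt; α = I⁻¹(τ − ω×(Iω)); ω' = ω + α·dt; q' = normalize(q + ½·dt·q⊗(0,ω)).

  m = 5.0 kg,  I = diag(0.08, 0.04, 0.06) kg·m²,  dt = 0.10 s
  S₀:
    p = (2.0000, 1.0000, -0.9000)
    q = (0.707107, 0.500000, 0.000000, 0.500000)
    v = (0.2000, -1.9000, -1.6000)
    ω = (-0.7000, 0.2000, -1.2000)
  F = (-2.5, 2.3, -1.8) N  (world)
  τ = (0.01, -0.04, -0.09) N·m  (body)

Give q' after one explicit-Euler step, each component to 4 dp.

2q̇ = q⊗(0,ω) = (0.9500000, -0.5949749, 0.3914214, -0.7485284)
q' = normalize(q + ½dt·q⊗(0,ω)) = (0.7528, 0.4691, 0.0195, 0.4614)

q' = (0.7528, 0.4691, 0.0195, 0.4614)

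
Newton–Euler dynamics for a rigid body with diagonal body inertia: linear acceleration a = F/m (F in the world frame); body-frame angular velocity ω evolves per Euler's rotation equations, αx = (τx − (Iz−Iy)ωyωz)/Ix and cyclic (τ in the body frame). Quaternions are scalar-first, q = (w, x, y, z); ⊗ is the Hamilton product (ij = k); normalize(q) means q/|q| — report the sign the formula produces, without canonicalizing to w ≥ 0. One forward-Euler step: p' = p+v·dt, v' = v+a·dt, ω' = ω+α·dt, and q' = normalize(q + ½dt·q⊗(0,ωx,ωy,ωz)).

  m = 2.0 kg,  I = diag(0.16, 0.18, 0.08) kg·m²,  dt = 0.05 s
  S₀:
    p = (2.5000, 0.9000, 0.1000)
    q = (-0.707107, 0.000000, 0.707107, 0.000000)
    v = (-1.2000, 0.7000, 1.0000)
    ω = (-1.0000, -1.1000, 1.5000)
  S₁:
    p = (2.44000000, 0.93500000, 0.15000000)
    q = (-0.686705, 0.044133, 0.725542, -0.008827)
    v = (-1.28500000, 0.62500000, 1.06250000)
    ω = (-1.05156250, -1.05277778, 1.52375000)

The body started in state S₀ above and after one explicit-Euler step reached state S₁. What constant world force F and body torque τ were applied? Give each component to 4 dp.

v₁ − v₀ = (-0.08500000, -0.07500000, 0.06250000)
F = m·Δv/dt = (-3.4000, -3.0000, 2.5000)
Δω = ω₁−ω₀ = (-0.05156250, 0.04722222, 0.02375000)
applied torque τ = (0.0000, 0.0500, 0.0600)

F = (-3.4000, -3.0000, 2.5000)
τ = (0.0000, 0.0500, 0.0600)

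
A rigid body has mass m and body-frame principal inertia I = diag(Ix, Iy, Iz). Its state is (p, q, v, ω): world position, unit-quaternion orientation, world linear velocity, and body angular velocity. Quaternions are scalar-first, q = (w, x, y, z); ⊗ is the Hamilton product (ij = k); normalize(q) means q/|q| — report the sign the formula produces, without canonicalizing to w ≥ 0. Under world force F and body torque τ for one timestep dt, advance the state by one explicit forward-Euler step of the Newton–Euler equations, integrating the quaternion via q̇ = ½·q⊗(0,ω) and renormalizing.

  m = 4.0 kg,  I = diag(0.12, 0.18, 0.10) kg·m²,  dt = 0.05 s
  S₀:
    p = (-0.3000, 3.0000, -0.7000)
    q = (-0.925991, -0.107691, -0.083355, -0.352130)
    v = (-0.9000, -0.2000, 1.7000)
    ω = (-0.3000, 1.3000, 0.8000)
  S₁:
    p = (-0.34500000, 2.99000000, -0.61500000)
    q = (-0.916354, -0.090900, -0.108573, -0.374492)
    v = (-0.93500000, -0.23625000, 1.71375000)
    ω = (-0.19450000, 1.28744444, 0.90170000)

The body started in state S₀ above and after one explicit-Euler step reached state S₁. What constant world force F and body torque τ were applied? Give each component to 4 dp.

F = (-2.8000, -2.9000, 1.1000)
τ = (0.1700, -0.0500, 0.1800)

rate change Δω = (0.10550000, -0.01255556, 0.10170000)
I·α + gyro = (0.1700, -0.0500, 0.1800)
velocity change Δv = (-0.03500000, -0.03625000, 0.01375000)
applied force F = (-2.8000, -2.9000, 1.1000)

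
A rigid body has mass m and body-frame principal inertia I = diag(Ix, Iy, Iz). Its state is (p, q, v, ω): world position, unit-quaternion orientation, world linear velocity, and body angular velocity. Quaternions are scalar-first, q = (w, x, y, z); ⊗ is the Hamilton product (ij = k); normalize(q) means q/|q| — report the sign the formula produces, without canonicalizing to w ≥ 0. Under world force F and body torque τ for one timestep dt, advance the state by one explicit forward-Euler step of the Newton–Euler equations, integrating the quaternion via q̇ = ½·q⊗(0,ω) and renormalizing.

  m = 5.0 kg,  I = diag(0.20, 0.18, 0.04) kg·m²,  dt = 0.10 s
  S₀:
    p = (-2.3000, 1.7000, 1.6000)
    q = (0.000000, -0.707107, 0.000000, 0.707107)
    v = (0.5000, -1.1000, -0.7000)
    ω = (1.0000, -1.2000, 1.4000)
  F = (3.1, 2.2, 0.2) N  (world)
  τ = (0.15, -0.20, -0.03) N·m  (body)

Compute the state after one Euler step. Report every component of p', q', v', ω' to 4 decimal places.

p' = (-2.2500, 1.5900, 1.5300)
q' = (-0.0141, -0.6611, 0.0844, 0.7454)
v' = (0.5620, -1.0560, -0.6960)
ω' = (0.9574, -1.4356, 1.2650)

α = I⁻¹(τ − ω×Iω) = (-0.4260, -2.3556, -1.3500)
new body rate ω' = (0.9574, -1.4356, 1.2650)
q⊗(0,ω) = (-0.2828428, 0.8485284, 1.6970568, 0.8485284)
q + ½dt·q⊗(0,ω), renormalized = (-0.0141, -0.6611, 0.0844, 0.7454)
a = (0.6200, 0.4400, 0.0400)
p + v·dt = (-2.2500, 1.5900, 1.5300)
v' = v + a·dt = (0.5620, -1.0560, -0.6960)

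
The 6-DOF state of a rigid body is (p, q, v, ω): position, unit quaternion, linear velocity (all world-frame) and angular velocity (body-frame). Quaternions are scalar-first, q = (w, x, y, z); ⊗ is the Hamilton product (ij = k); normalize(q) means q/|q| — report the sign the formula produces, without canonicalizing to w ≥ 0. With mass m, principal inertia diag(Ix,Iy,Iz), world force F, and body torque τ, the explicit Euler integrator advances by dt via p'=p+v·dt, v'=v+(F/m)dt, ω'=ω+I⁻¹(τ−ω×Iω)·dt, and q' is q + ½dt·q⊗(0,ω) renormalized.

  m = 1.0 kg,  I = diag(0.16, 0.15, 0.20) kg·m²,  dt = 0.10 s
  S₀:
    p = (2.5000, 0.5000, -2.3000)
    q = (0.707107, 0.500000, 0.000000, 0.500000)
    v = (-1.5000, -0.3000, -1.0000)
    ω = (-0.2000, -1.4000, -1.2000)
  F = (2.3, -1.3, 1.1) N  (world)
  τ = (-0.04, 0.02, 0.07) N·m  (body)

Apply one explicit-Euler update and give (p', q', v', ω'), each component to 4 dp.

p' = (2.3500, 0.4700, -2.4000)
q' = (0.7389, 0.5257, -0.0244, 0.4208)
v' = (-1.2700, -0.4300, -0.8900)
ω' = (-0.2775, -1.3803, -1.1636)

p' = p + v·dt = (2.3500, 0.4700, -2.4000)
v' = v + a·dt = (-1.2700, -0.4300, -0.8900)
α = I⁻¹(τ − ω×Iω) = (-0.7750, 0.1973, 0.3640)
ω + α·dt = (-0.2775, -1.3803, -1.1636)
2q̇ = q⊗(0,ω) = (0.7000000, 0.5585786, -0.4899498, -1.5485284)
q' = normalize(q + ½dt·q⊗(0,ω)) = (0.7389, 0.5257, -0.0244, 0.4208)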